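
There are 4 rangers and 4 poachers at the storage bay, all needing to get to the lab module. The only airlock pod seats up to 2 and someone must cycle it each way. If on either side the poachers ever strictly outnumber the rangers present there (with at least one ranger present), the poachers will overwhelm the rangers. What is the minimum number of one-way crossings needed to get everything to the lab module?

impossible

Following every safe sequence of crossings from the start, the most of the 8 that can be at the lab module as the airlock pod arrives there on crossings 1, 3, 5 is 2, 3, 4 respectively; the best ever achieved is 4 of 8.
From crossing 7 on, no configuration arises that was not already reachable earlier: only 11 distinct safe configurations (who is on which side, and where the airlock pod is) can ever be reached, none of them has everyone across, and every continuation just revisits them. They are: 0 rangers + 0 poachers across (airlock pod back at the start); 0 rangers + 1 poacher across (airlock pod there); 0 rangers + 1 poacher across (airlock pod back at the start); 0 rangers + 2 poachers across (airlock pod there); 0 rangers + 2 poachers across (airlock pod back at the start); 0 rangers + 3 poachers across (airlock pod there); 0 rangers + 3 poachers across (airlock pod back at the start); 0 rangers + 4 poachers across (airlock pod there); 1 ranger + 1 poacher across (airlock pod there); 1 ranger + 1 poacher across (airlock pod back at the start); 2 rangers + 2 poachers across (airlock pod there). So no valid plan exists.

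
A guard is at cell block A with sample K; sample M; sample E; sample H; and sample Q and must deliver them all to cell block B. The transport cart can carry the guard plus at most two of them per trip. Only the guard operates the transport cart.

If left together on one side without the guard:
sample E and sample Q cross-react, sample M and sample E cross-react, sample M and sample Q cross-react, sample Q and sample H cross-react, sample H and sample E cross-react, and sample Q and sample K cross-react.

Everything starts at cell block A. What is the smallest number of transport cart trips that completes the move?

Counting alone: the guard can take at most 2 across per trip to cell block B, so moving all 5 needs at least 3 loaded trips out, with a return between consecutive ones — at least 5 crossings.
The safety rule pushes this higher. Following every safe sequence of crossings, the most of the 5 that can be at cell block B as the transport cart arrives there on crossing 5 is 4 — never all 5.
So no plan with fewer than 7 crossings exists, and this one achieves 7:
1. Guard goes to cell block B with sample E and sample Q.
2. Guard goes back to cell block A with sample E.
3. Guard goes to cell block B with sample E and sample K.
4. Guard goes back to cell block A with sample Q.
5. Guard goes to cell block B with sample H and sample M.
6. Guard goes back to cell block A with sample E.
7. Guard goes to cell block B with sample E and sample Q.

7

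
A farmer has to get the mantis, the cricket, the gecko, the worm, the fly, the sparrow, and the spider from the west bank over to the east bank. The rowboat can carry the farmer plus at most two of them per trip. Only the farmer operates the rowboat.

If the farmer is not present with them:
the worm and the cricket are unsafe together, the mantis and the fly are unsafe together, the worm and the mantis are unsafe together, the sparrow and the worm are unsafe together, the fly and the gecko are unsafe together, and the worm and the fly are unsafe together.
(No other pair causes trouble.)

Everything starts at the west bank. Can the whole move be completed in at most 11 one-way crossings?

Yes

Yes — this plan uses 11 crossings (≤ 11):
1. Farmer goes to the east bank with the fly and the worm.  [the west bank: the cricket, the gecko, the mantis, the sparrow, the spider | the east bank: the fly, the worm]
2. Farmer goes back to the west bank with the worm.  [the west bank: the cricket, the gecko, the mantis, the sparrow, the spider, the worm | the east bank: the fly]
3. Farmer goes to the east bank with the cricket and the worm.  [the west bank: the gecko, the mantis, the sparrow, the spider | the east bank: the cricket, the fly, the worm]
4. Farmer goes back to the west bank with the worm.  [the west bank: the gecko, the mantis, the sparrow, the spider, the worm | the east bank: the cricket, the fly]
5. Farmer goes to the east bank with the mantis and the sparrow.  [the west bank: the gecko, the spider, the worm | the east bank: the cricket, the fly, the mantis, the sparrow]
6. Farmer goes back to the west bank with the mantis.  [the west bank: the gecko, the mantis, the spider, the worm | the east bank: the cricket, the fly, the sparrow]
7. Farmer goes to the east bank with the gecko and the mantis.  [the west bank: the spider, the worm | the east bank: the cricket, the fly, the gecko, the mantis, the sparrow]
8. Farmer goes back to the west bank with the fly.  [the west bank: the fly, the spider, the worm | the east bank: the cricket, the gecko, the mantis, the sparrow]
9. Farmer goes to the east bank with the spider and the worm.  [the west bank: the fly | the east bank: the cricket, the gecko, the mantis, the sparrow, the spider, the worm]
10. Farmer goes back to the west bank with the worm.  [the west bank: the fly, the worm | the east bank: the cricket, the gecko, the mantis, the sparrow, the spider]
11. Farmer goes to the east bank with the fly and the worm.  [the west bank: — | the east bank: the cricket, the fly, the gecko, the mantis, the sparrow, the spider, the worm]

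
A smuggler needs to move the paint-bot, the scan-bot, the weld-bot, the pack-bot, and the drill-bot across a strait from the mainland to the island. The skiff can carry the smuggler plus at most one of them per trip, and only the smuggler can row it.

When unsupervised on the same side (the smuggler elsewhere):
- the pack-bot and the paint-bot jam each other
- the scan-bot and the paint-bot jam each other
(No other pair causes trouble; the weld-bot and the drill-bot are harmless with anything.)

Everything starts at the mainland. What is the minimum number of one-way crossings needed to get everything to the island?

Counting alone: the smuggler can take at most 1 across per trip to the island, so moving all 5 needs at least 5 loaded trips out, with a return between consecutive ones — at least 9 crossings.
The safety rule pushes this higher. Following every safe sequence of crossings, the most of the 5 that can be at the island as the skiff arrives there on crossing 9 is 4 — never all 5.
So no plan with fewer than 11 crossings exists, and this one achieves 11:
1. Smuggler goes to the island with the paint-bot.  [the mainland: the drill-bot, the pack-bot, the scan-bot, the weld-bot | the island: the paint-bot]
2. Smuggler goes back to the mainland alone.  [the mainland: the drill-bot, the pack-bot, the scan-bot, the weld-bot | the island: the paint-bot]
3. Smuggler goes to the island with the scan-bot.  [the mainland: the drill-bot, the pack-bot, the weld-bot | the island: the paint-bot, the scan-bot]
4. Smuggler goes back to the mainland with the paint-bot.  [the mainland: the drill-bot, the pack-bot, the paint-bot, the weld-bot | the island: the scan-bot]
5. Smuggler goes to the island with the pack-bot.  [the mainland: the drill-bot, the paint-bot, the weld-bot | the island: the pack-bot, the scan-bot]
6. Smuggler goes back to the mainland alone.  [the mainland: the drill-bot, the paint-bot, the weld-bot | the island: the pack-bot, the scan-bot]
7. Smuggler goes to the island with the weld-bot.  [the mainland: the drill-bot, the paint-bot | the island: the pack-bot, the scan-bot, the weld-bot]
8. Smuggler goes back to the mainland alone.  [the mainland: the drill-bot, the paint-bot | the island: the pack-bot, the scan-bot, the weld-bot]
9. Smuggler goes to the island with the drill-bot.  [the mainland: the paint-bot | the island: the drill-bot, the pack-bot, the scan-bot, the weld-bot]
10. Smuggler goes back to the mainland alone.  [the mainland: the paint-bot | the island: the drill-bot, the pack-bot, the scan-bot, the weld-bot]
11. Smuggler goes to the island with the paint-bot.  [the mainland: — | the island: the drill-bot, the pack-bot, the paint-bot, the scan-bot, the weld-bot]

11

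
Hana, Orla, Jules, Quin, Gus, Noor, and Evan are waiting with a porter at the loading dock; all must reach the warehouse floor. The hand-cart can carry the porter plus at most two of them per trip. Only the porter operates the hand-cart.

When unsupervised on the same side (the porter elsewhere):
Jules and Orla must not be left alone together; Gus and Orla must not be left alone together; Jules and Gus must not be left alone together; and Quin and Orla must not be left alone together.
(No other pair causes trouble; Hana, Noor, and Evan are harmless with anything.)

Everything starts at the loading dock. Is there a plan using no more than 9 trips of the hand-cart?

Counting alone: the porter can take at most 2 across per trip to the warehouse floor, so moving all 7 needs at least 4 loaded trips out, with a return between consecutive ones — at least 7 crossings.
The safety rule pushes this higher. Following every safe sequence of crossings, the most of the 7 that can be at the warehouse floor as the hand-cart arrives there on crossings 7, 9 is 5, 6 respectively — never all 7.
So the move cannot be finished within 9 crossings. (The shortest complete plan takes 11:)
1. Porter goes to the warehouse floor with Jules and Orla.
2. Porter goes back to the loading dock with Orla.
3. Porter goes to the warehouse floor with Hana and Orla.
4. Porter goes back to the loading dock with Orla.
5. Porter goes to the warehouse floor with Orla and Quin.
6. Porter goes back to the loading dock with Orla.
7. Porter goes to the warehouse floor with Noor and Orla.
8. Porter goes back to the loading dock with Orla.
9. Porter goes to the warehouse floor with Evan and Orla.
10. Porter goes back to the loading dock with Orla.
11. Porter goes to the warehouse floor with Gus and Orla.

No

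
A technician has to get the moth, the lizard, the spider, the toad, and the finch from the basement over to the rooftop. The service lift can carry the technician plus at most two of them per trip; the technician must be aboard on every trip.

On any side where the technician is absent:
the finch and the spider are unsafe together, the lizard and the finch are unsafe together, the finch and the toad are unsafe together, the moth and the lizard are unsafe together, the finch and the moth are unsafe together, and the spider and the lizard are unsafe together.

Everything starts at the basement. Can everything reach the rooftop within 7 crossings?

Yes — this plan uses 7 crossings (≤ 7):
1. Technician goes to the rooftop with the finch and the lizard.
2. Technician goes back to the basement with the lizard.
3. Technician goes to the rooftop with the moth and the spider.
4. Technician goes back to the basement with the finch.
5. Technician goes to the rooftop with the lizard and the toad.
6. Technician goes back to the basement with the lizard.
7. Technician goes to the rooftop with the finch and the lizard.

Yes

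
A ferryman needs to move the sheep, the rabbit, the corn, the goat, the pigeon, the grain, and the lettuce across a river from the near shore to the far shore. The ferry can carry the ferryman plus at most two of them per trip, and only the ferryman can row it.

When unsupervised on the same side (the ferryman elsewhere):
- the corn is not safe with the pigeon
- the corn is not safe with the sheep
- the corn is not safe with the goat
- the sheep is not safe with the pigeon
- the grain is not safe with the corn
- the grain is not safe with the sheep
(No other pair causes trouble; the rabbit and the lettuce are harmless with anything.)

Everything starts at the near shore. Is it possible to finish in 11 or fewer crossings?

Yes

Yes — this plan uses 11 crossings (≤ 11):
1. Ferryman goes to the far shore with the corn and the sheep.
2. Ferryman goes back to the near shore with the sheep.
3. Ferryman goes to the far shore with the rabbit and the sheep.
4. Ferryman goes back to the near shore with the sheep.
5. Ferryman goes to the far shore with the goat and the sheep.
6. Ferryman goes back to the near shore with the corn.
7. Ferryman goes to the far shore with the corn and the lettuce.
8. Ferryman goes back to the near shore with the corn.
9. Ferryman goes to the far shore with the grain and the pigeon.
10. Ferryman goes back to the near shore with the sheep.
11. Ferryman goes to the far shore with the corn and the sheep.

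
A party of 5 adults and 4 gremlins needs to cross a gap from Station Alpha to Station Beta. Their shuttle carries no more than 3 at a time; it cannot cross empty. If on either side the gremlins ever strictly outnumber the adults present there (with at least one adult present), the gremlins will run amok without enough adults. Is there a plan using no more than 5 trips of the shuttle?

No

Counting alone: each trip to Station Beta takes at most 3 across and each return brings at least 1 back, so after t trips out (and t−1 returns) at most 3t − (t−1) of the 9 are across; that first reaches 9 at t = 4, so at least 7 crossings are needed.
Since 5 < 7, 5 crossings cannot be enough. (The shortest complete plan in fact takes 7:)
1. 3 gremlins → Station Beta.  (Station Alpha: 5A 1G; Station Beta: 0A 3G)
2. 1 gremlin ← Station Alpha.  (Station Alpha: 5A 2G; Station Beta: 0A 2G)
3. 3 adults → Station Beta.  (Station Alpha: 2A 2G; Station Beta: 3A 2G)
4. 1 adult ← Station Alpha.  (Station Alpha: 3A 2G; Station Beta: 2A 2G)
5. 2 adults and 1 gremlin → Station Beta.  (Station Alpha: 1A 1G; Station Beta: 4A 3G)
6. 1 adult ← Station Alpha.  (Station Alpha: 2A 1G; Station Beta: 3A 3G)
7. 2 adults and 1 gremlin → Station Beta.  (Station Alpha: 0A 0G; Station Beta: 5A 4G)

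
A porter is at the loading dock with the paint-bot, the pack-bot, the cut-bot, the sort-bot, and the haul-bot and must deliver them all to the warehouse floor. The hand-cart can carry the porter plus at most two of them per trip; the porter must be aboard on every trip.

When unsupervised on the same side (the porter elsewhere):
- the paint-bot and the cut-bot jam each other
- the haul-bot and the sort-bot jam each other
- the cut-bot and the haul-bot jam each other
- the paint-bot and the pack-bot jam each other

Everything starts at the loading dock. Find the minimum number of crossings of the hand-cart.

7

Counting alone: the porter can take at most 2 across per trip to the warehouse floor, so moving all 5 needs at least 3 loaded trips out, with a return between consecutive ones — at least 5 crossings.
The safety rule pushes this higher. Following every safe sequence of crossings, the most of the 5 that can be at the warehouse floor as the hand-cart arrives there on crossing 5 is 4 — never all 5.
So no plan with fewer than 7 crossings exists, and this one achieves 7:
1. Porter goes to the warehouse floor with the haul-bot and the paint-bot.  [the loading dock: the cut-bot, the pack-bot, the sort-bot | the warehouse floor: the haul-bot, the paint-bot]
2. Porter goes back to the loading dock alone.  [the loading dock: the cut-bot, the pack-bot, the sort-bot | the warehouse floor: the haul-bot, the paint-bot]
3. Porter goes to the warehouse floor with the pack-bot.  [the loading dock: the cut-bot, the sort-bot | the warehouse floor: the haul-bot, the pack-bot, the paint-bot]
4. Porter goes back to the loading dock with the paint-bot.  [the loading dock: the cut-bot, the paint-bot, the sort-bot | the warehouse floor: the haul-bot, the pack-bot]
5. Porter goes to the warehouse floor with the cut-bot and the sort-bot.  [the loading dock: the paint-bot | the warehouse floor: the cut-bot, the haul-bot, the pack-bot, the sort-bot]
6. Porter goes back to the loading dock with the haul-bot.  [the loading dock: the haul-bot, the paint-bot | the warehouse floor: the cut-bot, the pack-bot, the sort-bot]
7. Porter goes to the warehouse floor with the haul-bot and the paint-bot.  [the loading dock: — | the warehouse floor: the cut-bot, the haul-bot, the pack-bot, the paint-bot, the sort-bot]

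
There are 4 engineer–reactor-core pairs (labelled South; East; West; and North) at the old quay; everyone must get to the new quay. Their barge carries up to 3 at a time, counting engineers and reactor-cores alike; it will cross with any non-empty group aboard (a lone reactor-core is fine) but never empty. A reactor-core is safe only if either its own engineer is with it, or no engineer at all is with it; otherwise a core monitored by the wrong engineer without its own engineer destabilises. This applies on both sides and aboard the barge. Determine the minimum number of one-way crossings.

Counting alone: each trip to the new quay takes at most 3 across and each return brings at least 1 back, so after t trips out (and t−1 returns) at most 3t − (t−1) of the 8 are across; that first reaches 8 at t = 4, so at least 7 crossings are needed.
The safety rule pushes this higher. Following every safe sequence of crossings, the most of the 8 that can be at the new quay as the barge arrives there on crossing 7 is 7 — never all 8.
So no plan with fewer than 9 crossings exists, and this one achieves 9:
1. engineer South and reactor-core South cross → the new quay.
2. engineer South crosses ← the old quay.
3. engineer East, engineer South, and reactor-core East cross → the new quay.
4. engineer South and reactor-core South cross ← the old quay.
5. engineer North, engineer South, and engineer West cross → the new quay.
6. reactor-core East crosses ← the old quay.
7. reactor-core East and reactor-core South cross → the new quay.
8. reactor-core South crosses ← the old quay.
9. reactor-core North, reactor-core South, and reactor-core West cross → the new quay.

9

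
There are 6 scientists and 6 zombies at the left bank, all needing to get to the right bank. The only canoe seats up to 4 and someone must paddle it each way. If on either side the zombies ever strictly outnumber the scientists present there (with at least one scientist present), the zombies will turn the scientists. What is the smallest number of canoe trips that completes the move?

Counting alone: each trip to the right bank takes at most 4 across and each return brings at least 1 back, so after t trips out (and t−1 returns) at most 4t − (t−1) of the 12 are across; that first reaches 12 at t = 4, so at least 7 crossings are needed.
The safety rule pushes this higher. Following every safe sequence of crossings, the most of the 12 that can be at the right bank as the canoe arrives there on crossing 7 is 11 — never all 12.
So no plan with fewer than 9 crossings exists, and this one achieves 9:
1. 2 zombies → the right bank.  (the left bank: 6S 4Z; the right bank: 0S 2Z)
2. 1 zombie ← the left bank.  (the left bank: 6S 5Z; the right bank: 0S 1Z)
3. 4 zombies → the right bank.  (the left bank: 6S 1Z; the right bank: 0S 5Z)
4. 1 zombie ← the left bank.  (the left bank: 6S 2Z; the right bank: 0S 4Z)
5. 4 scientists → the right bank.  (the left bank: 2S 2Z; the right bank: 4S 4Z)
6. 1 scientist and 1 zombie ← the left bank.  (the left bank: 3S 3Z; the right bank: 3S 3Z)
7. 2 scientists and 2 zombies → the right bank.  (the left bank: 1S 1Z; the right bank: 5S 5Z)
8. 1 scientist and 1 zombie ← the left bank.  (the left bank: 2S 2Z; the right bank: 4S 4Z)
9. 2 scientists and 2 zombies → the right bank.  (the left bank: 0S 0Z; the right bank: 6S 6Z)

9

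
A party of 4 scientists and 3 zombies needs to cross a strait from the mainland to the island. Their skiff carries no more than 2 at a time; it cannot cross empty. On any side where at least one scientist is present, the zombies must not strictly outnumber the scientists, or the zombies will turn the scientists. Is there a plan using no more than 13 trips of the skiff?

Yes

Yes — this plan uses 11 crossings (≤ 13):
1. 2 zombies → the island.  (the mainland: 4S 1Z; the island: 0S 2Z)
2. 1 zombie ← the mainland.  (the mainland: 4S 2Z; the island: 0S 1Z)
3. 2 zombies → the island.  (the mainland: 4S 0Z; the island: 0S 3Z)
4. 1 zombie ← the mainland.  (the mainland: 4S 1Z; the island: 0S 2Z)
5. 2 scientists → the island.  (the mainland: 2S 1Z; the island: 2S 2Z)
6. 1 zombie ← the mainland.  (the mainland: 2S 2Z; the island: 2S 1Z)
7. 1 scientist and 1 zombie → the island.  (the mainland: 1S 1Z; the island: 3S 2Z)
8. 1 scientist ← the mainland.  (the mainland: 2S 1Z; the island: 2S 2Z)
9. 1 scientist and 1 zombie → the island.  (the mainland: 1S 0Z; the island: 3S 3Z)
10. 1 zombie ← the mainland.  (the mainland: 1S 1Z; the island: 3S 2Z)
11. 1 scientist and 1 zombie → the island.  (the mainland: 0S 0Z; the island: 4S 3Z)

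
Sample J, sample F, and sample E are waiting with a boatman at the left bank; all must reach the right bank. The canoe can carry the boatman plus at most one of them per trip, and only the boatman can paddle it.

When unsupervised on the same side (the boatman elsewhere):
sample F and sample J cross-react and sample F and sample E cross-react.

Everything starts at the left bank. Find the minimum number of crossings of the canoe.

7

Counting alone: the boatman can take at most 1 across per trip to the right bank, so moving all 3 needs at least 3 loaded trips out, with a return between consecutive ones — at least 5 crossings.
The safety rule pushes this higher. Following every safe sequence of crossings, the most of the 3 that can be at the right bank as the canoe arrives there on crossing 5 is 2 — never all 3.
So no plan with fewer than 7 crossings exists, and this one achieves 7:
1. Boatman goes to the right bank with sample F.
2. Boatman goes back to the left bank alone.
3. Boatman goes to the right bank with sample J.
4. Boatman goes back to the left bank with sample F.
5. Boatman goes to the right bank with sample E.
6. Boatman goes back to the left bank alone.
7. Boatman goes to the right bank with sample F.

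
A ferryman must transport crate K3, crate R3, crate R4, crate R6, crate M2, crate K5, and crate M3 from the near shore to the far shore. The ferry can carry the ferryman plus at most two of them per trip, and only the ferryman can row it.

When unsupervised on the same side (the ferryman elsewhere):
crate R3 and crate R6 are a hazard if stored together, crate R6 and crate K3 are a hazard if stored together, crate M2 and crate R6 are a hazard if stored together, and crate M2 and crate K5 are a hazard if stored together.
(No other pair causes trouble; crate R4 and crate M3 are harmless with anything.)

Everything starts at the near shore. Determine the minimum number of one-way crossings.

7

Counting alone: the ferryman can take at most 2 across per trip to the far shore, so moving all 7 needs at least 4 loaded trips out, with a return between consecutive ones — at least 7 crossings.
The plan below uses exactly 7 crossings, so it is optimal:
1. Ferryman goes to the far shore with crate M2 and crate R6.
2. Ferryman goes back to the near shore with crate R6.
3. Ferryman goes to the far shore with crate K3 and crate R3.
4. Ferryman goes back to the near shore alone.
5. Ferryman goes to the far shore with crate M3 and crate R4.
6. Ferryman goes back to the near shore alone.
7. Ferryman goes to the far shore with crate K5 and crate R6.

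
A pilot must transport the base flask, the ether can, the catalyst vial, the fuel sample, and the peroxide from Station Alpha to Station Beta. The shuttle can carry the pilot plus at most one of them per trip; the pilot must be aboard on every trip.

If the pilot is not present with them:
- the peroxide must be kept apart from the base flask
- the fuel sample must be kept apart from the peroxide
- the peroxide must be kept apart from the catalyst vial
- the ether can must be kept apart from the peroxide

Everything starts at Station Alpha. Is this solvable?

No

Following every safe sequence of crossings from the start, the most of the 5 that can be at Station Beta as the shuttle arrives there on crossings 1, 3 is 1, 2 respectively; the best ever achieved is 2 of 5.
From crossing 5 on, no configuration arises that was not already reachable earlier: only 11 distinct safe configurations (who is on which side, and where the shuttle is) can ever be reached, none of them has everyone across, and every continuation just revisits them. So no valid plan exists.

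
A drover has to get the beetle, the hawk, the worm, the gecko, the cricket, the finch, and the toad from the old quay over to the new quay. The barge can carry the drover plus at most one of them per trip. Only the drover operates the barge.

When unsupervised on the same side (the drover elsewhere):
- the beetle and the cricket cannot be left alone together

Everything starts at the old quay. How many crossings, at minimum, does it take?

13

Counting alone: the drover can take at most 1 across per trip to the new quay, so moving all 7 needs at least 7 loaded trips out, with a return between consecutive ones — at least 13 crossings.
The plan below uses exactly 13 crossings, so it is optimal:
1. Drover goes to the new quay with the beetle.  [the old quay: the cricket, the finch, the gecko, the hawk, the toad, the worm | the new quay: the beetle]
2. Drover goes back to the old quay alone.  [the old quay: the cricket, the finch, the gecko, the hawk, the toad, the worm | the new quay: the beetle]
3. Drover goes to the new quay with the hawk.  [the old quay: the cricket, the finch, the gecko, the toad, the worm | the new quay: the beetle, the hawk]
4. Drover goes back to the old quay alone.  [the old quay: the cricket, the finch, the gecko, the toad, the worm | the new quay: the beetle, the hawk]
5. Drover goes to the new quay with the worm.  [the old quay: the cricket, the finch, the gecko, the toad | the new quay: the beetle, the hawk, the worm]
6. Drover goes back to the old quay alone.  [the old quay: the cricket, the finch, the gecko, the toad | the new quay: the beetle, the hawk, the worm]
7. Drover goes to the new quay with the gecko.  [the old quay: the cricket, the finch, the toad | the new quay: the beetle, the gecko, the hawk, the worm]
8. Drover goes back to the old quay alone.  [the old quay: the cricket, the finch, the toad | the new quay: the beetle, the gecko, the hawk, the worm]
9. Drover goes to the new quay with the finch.  [the old quay: the cricket, the toad | the new quay: the beetle, the finch, the gecko, the hawk, the worm]
10. Drover goes back to the old quay alone.  [the old quay: the cricket, the toad | the new quay: the beetle, the finch, the gecko, the hawk, the worm]
11. Drover goes to the new quay with the toad.  [the old quay: the cricket | the new quay: the beetle, the finch, the gecko, the hawk, the toad, the worm]
12. Drover goes back to the old quay alone.  [the old quay: the cricket | the new quay: the beetle, the finch, the gecko, the hawk, the toad, the worm]
13. Drover goes to the new quay with the cricket.  [the old quay: — | the new quay: the beetle, the cricket, the finch, the gecko, the hawk, the toad, the worm]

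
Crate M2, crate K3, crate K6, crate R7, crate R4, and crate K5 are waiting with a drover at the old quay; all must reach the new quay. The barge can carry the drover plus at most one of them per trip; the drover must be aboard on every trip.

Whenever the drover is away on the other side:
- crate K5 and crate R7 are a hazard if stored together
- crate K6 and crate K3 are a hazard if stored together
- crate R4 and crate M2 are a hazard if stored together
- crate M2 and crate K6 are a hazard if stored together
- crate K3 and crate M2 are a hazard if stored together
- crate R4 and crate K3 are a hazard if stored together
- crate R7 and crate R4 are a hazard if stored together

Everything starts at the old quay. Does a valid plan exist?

Whatever the first load, the items left behind include a forbidden pair without the drover. No opening move is safe, so no plan exists.

No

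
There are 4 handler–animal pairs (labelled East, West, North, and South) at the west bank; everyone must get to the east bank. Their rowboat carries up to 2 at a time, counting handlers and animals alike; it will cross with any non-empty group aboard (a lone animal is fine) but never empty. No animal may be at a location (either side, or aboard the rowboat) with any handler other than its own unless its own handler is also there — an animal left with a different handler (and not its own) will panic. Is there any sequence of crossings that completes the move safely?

No

Following every safe sequence of crossings from the start, the most of the 8 that can be at the east bank as the rowboat arrives there on crossings 1, 3, 5 is 2, 3, 4 respectively; the best ever achieved is 4 of 8.
From crossing 7 on, no configuration arises that was not already reachable earlier: only 44 distinct safe configurations (who is on which side, and where the rowboat is) can ever be reached, none of them has everyone across, and every continuation just revisits them. So no valid plan exists.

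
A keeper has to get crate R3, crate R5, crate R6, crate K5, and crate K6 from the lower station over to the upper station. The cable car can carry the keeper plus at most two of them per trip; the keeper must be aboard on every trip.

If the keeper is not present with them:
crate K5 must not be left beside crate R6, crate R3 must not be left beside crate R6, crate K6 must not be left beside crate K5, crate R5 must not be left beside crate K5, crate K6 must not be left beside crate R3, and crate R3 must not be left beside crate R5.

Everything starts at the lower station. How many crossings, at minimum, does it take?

7

Counting alone: the keeper can take at most 2 across per trip to the upper station, so moving all 5 needs at least 3 loaded trips out, with a return between consecutive ones — at least 5 crossings.
The safety rule pushes this higher. Following every safe sequence of crossings, the most of the 5 that can be at the upper station as the cable car arrives there on crossing 5 is 4 — never all 5.
So no plan with fewer than 7 crossings exists, and this one achieves 7:
1. Keeper goes to the upper station with crate K5 and crate R3.
2. Keeper goes back to the lower station alone.
3. Keeper goes to the upper station with crate R5.
4. Keeper goes back to the lower station with crate K5 and crate R3.
5. Keeper goes to the upper station with crate K6 and crate R6.
6. Keeper goes back to the lower station alone.
7. Keeper goes to the upper station with crate K5 and crate R3.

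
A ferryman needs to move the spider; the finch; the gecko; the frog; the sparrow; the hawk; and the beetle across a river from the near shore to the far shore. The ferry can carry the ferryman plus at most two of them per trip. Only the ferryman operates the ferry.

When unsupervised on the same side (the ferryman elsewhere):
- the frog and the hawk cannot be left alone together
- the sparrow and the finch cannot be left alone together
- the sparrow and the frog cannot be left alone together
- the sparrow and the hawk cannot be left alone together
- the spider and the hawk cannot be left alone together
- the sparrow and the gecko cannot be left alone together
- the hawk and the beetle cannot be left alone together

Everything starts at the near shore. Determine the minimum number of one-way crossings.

11

Counting alone: the ferryman can take at most 2 across per trip to the far shore, so moving all 7 needs at least 4 loaded trips out, with a return between consecutive ones — at least 7 crossings.
The safety rule pushes this higher. Following every safe sequence of crossings, the most of the 7 that can be at the far shore as the ferry arrives there on crossings 7, 9 is 5, 6 respectively — never all 7.
So no plan with fewer than 11 crossings exists, and this one achieves 11:
1. Ferryman goes to the far shore with the hawk and the sparrow.  [the near shore: the beetle, the finch, the frog, the gecko, the spider | the far shore: the hawk, the sparrow]
2. Ferryman goes back to the near shore with the sparrow.  [the near shore: the beetle, the finch, the frog, the gecko, the sparrow, the spider | the far shore: the hawk]
3. Ferryman goes to the far shore with the sparrow and the spider.  [the near shore: the beetle, the finch, the frog, the gecko | the far shore: the hawk, the sparrow, the spider]
4. Ferryman goes back to the near shore with the hawk.  [the near shore: the beetle, the finch, the frog, the gecko, the hawk | the far shore: the sparrow, the spider]
5. Ferryman goes to the far shore with the beetle and the frog.  [the near shore: the finch, the gecko, the hawk | the far shore: the beetle, the frog, the sparrow, the spider]
6. Ferryman goes back to the near shore with the frog.  [the near shore: the finch, the frog, the gecko, the hawk | the far shore: the beetle, the sparrow, the spider]
7. Ferryman goes to the far shore with the finch and the frog.  [the near shore: the gecko, the hawk | the far shore: the beetle, the finch, the frog, the sparrow, the spider]
8. Ferryman goes back to the near shore with the sparrow.  [the near shore: the gecko, the hawk, the sparrow | the far shore: the beetle, the finch, the frog, the spider]
9. Ferryman goes to the far shore with the gecko and the sparrow.  [the near shore: the hawk | the far shore: the beetle, the finch, the frog, the gecko, the sparrow, the spider]
10. Ferryman goes back to the near shore with the sparrow.  [the near shore: the hawk, the sparrow | the far shore: the beetle, the finch, the frog, the gecko, the spider]
11. Ferryman goes to the far shore with the hawk and the sparrow.  [the near shore: — | the far shore: the beetle, the finch, the frog, the gecko, the hawk, the sparrow, the spider]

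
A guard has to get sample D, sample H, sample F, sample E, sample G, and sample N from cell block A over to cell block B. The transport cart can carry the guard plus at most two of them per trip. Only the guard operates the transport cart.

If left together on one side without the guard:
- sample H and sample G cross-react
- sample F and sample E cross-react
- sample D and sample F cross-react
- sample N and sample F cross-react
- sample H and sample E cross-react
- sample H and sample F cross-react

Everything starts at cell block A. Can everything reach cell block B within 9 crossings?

Yes

Yes — this plan uses 9 crossings (≤ 9):
1. Guard goes to cell block B with sample F and sample H.  [cell block A: sample D, sample E, sample G, sample N | cell block B: sample F, sample H]
2. Guard goes back to cell block A with sample H.  [cell block A: sample D, sample E, sample G, sample H, sample N | cell block B: sample F]
3. Guard goes to cell block B with sample D and sample H.  [cell block A: sample E, sample G, sample N | cell block B: sample D, sample F, sample H]
4. Guard goes back to cell block A with sample F.  [cell block A: sample E, sample F, sample G, sample N | cell block B: sample D, sample H]
5. Guard goes to cell block B with sample F and sample N.  [cell block A: sample E, sample G | cell block B: sample D, sample F, sample H, sample N]
6. Guard goes back to cell block A with sample F.  [cell block A: sample E, sample F, sample G | cell block B: sample D, sample H, sample N]
7. Guard goes to cell block B with sample E and sample G.  [cell block A: sample F | cell block B: sample D, sample E, sample G, sample H, sample N]
8. Guard goes back to cell block A with sample H.  [cell block A: sample F, sample H | cell block B: sample D, sample E, sample G, sample N]
9. Guard goes to cell block B with sample F and sample H.  [cell block A: — | cell block B: sample D, sample E, sample F, sample G, sample H, sample N]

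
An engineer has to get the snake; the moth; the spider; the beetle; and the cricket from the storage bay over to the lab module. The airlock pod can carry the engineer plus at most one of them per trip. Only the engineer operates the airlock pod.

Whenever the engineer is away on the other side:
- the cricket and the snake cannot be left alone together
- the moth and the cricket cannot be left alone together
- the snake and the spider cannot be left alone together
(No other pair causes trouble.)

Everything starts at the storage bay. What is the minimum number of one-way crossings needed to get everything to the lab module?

Whatever the first load, the items left behind include a forbidden pair without the engineer. No opening move is safe, so no plan exists.

impossible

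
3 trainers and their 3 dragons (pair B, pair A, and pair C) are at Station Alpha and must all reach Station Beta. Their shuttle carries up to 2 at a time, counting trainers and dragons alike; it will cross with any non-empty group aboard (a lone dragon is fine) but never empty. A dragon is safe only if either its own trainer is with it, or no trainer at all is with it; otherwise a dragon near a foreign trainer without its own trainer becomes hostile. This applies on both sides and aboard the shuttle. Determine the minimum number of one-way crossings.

Counting alone: each trip to Station Beta takes at most 2 across and each return brings at least 1 back, so after t trips out (and t−1 returns) at most 2t − (t−1) of the 6 are across; that first reaches 6 at t = 5, so at least 9 crossings are needed.
The safety rule pushes this higher. Following every safe sequence of crossings, the most of the 6 that can be at Station Beta as the shuttle arrives there on crossing 9 is 5 — never all 6.
So no plan with fewer than 11 crossings exists, and this one achieves 11:
1. dragon B and trainer B cross → Station Beta.
2. trainer B crosses ← Station Alpha.
3. dragon A and dragon C cross → Station Beta.
4. dragon B crosses ← Station Alpha.
5. trainer A and trainer C cross → Station Beta.
6. dragon A and trainer A cross ← Station Alpha.
7. trainer A and trainer B cross → Station Beta.
8. dragon C crosses ← Station Alpha.
9. dragon A and dragon B cross → Station Beta.
10. trainer C crosses ← Station Alpha.
11. dragon C and trainer C cross → Station Beta.

11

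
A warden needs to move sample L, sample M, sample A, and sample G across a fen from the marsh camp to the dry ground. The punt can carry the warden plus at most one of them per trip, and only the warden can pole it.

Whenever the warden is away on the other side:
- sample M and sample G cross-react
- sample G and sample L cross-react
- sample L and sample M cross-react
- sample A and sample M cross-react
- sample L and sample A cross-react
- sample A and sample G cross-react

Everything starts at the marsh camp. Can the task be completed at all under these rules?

Whatever the first load, the items left behind include a forbidden pair without the warden. No opening move is safe, so no plan exists.

No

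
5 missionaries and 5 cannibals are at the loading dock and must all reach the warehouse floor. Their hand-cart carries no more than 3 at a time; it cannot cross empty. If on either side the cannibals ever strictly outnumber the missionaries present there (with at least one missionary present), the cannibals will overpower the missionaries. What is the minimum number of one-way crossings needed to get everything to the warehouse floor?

11

Counting alone: each trip to the warehouse floor takes at most 3 across and each return brings at least 1 back, so after t trips out (and t−1 returns) at most 3t − (t−1) of the 10 are across; that first reaches 10 at t = 5, so at least 9 crossings are needed.
The safety rule pushes this higher. Following every safe sequence of crossings, the most of the 10 that can be at the warehouse floor as the hand-cart arrives there on crossing 9 is 9 — never all 10.
So no plan with fewer than 11 crossings exists, and this one achieves 11:
1. 2 cannibals → the warehouse floor.  (the loading dock: 5M 3C; the warehouse floor: 0M 2C)
2. 1 cannibal ← the loading dock.  (the loading dock: 5M 4C; the warehouse floor: 0M 1C)
3. 3 cannibals → the warehouse floor.  (the loading dock: 5M 1C; the warehouse floor: 0M 4C)
4. 1 cannibal ← the loading dock.  (the loading dock: 5M 2C; the warehouse floor: 0M 3C)
5. 3 missionaries → the warehouse floor.  (the loading dock: 2M 2C; the warehouse floor: 3M 3C)
6. 1 missionary and 1 cannibal ← the loading dock.  (the loading dock: 3M 3C; the warehouse floor: 2M 2C)
7. 3 missionaries → the warehouse floor.  (the loading dock: 0M 3C; the warehouse floor: 5M 2C)
8. 1 cannibal ← the loading dock.  (the loading dock: 0M 4C; the warehouse floor: 5M 1C)
9. 2 cannibals → the warehouse floor.  (the loading dock: 0M 2C; the warehouse floor: 5M 3C)
10. 1 cannibal ← the loading dock.  (the loading dock: 0M 3C; the warehouse floor: 5M 2C)
11. 3 cannibals → the warehouse floor.  (the loading dock: 0M 0C; the warehouse floor: 5M 5C)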